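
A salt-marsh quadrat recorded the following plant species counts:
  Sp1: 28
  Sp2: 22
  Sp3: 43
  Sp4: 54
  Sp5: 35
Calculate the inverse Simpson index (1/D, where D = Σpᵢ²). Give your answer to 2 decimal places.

4.56

Total N = 28+22+43+54+35 = 182, so the proportions are 0.153846, 0.120879, 0.236264, 0.296703, 0.192308 (working shown to 6 dp, full precision carried).
D = 0.153846² + 0.120879² + 0.236264² + 0.296703² + 0.192308² = 0.023669 + 0.014612 + 0.055821 + 0.088033 + 0.036982 = 0.219116.
So 1/D = 4.5638, i.e. 4.56 to 2 decimal places.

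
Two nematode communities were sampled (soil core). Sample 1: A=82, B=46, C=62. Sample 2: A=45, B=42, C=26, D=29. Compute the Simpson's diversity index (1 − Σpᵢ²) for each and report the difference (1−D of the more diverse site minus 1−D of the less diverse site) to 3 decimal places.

0.088

Sample 1: N=190, proportions 0.43158, 0.24211, 0.32632, giving 1−D = 0.64864 (working shown to 5 dp, full precision carried).
Sample 2: N=142, proportions 0.3169, 0.29577, 0.1831, 0.20423, giving 1−D = 0.73686.
Difference = |0.64864 − 0.73686| = 0.08822, i.e. 0.088 to 3 decimal places.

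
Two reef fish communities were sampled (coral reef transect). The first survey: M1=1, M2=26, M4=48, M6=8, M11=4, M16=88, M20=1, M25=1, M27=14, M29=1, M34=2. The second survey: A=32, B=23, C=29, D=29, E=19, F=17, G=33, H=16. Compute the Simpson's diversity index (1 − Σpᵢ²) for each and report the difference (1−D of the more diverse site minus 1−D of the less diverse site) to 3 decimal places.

The first survey: N=194, proportions 0.005155, 0.134021, 0.247423, 0.041237, 0.020619, 0.453608, 0.005155, 0.005155, 0.072165, 0.005155, 0.010309, giving 1−D = 0.707514 (working shown to 6 dp, full precision carried).
The second survey: N=198, proportions 0.161616, 0.116162, 0.146465, 0.146465, 0.09596, 0.085859, 0.166667, 0.080808, giving 1−D = 0.866595.
Difference = |0.707514 − 0.866595| = 0.159081, i.e. 0.159 to 3 decimal places.

0.159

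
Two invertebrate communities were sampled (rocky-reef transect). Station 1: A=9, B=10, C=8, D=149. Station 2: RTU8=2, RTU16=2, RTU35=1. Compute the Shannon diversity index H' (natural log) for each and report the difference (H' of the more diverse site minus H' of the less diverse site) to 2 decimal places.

Station 1: N=176, proportions 0.0511, 0.0568, 0.0455, 0.8466, giving H' = 0.5965 (working shown to 4 dp, full precision carried).
Station 2: N=5, proportions 0.4, 0.4, 0.2, giving H' = 1.0549.
Difference = |0.5965 − 1.0549| = 0.4584, i.e. 0.46 to 2 decimal places.

0.46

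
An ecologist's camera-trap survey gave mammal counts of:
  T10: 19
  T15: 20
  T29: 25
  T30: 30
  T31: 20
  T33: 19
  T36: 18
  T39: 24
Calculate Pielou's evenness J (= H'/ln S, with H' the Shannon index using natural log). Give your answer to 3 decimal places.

0.993

Total N = 19+20+25+30+20+19+18+24 = 175, so the proportions are 0.10857, 0.11429, 0.14286, 0.17143, 0.11429, 0.10857, 0.10286, 0.13714 (working shown to 5 dp, full precision carried).
H' = −Σ pᵢ ln pᵢ = −((-0.24107) + (-0.24789) + (-0.27799) + (-0.30233) + (-0.24789) + (-0.24107) + (-0.23394) + (-0.27247)) = 2.06464.
With S = 8 species, ln S = 2.07944, so J = 2.06464/2.07944 = 0.99288, i.e. 0.993 to 3 decimal places.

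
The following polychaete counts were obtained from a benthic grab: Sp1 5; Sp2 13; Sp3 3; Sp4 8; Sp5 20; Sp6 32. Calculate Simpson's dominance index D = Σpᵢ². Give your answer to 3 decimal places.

0.258

Total N = 5+13+3+8+20+32 = 81, so the proportions are 0.06173, 0.16049, 0.03704, 0.09877, 0.24691, 0.39506 (working shown to 5 dp, full precision carried).
D = 0.06173² + 0.16049² + 0.03704² + 0.09877² + 0.24691² + 0.39506² = 0.00381 + 0.02576 + 0.00137 + 0.00975 + 0.06097 + 0.15607 = 0.25774.
To 3 decimal places, D = 0.258.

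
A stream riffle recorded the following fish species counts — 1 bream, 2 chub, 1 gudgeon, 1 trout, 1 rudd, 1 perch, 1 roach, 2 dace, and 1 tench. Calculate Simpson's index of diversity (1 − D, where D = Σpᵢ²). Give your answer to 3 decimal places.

0.876

Total N = 1+2+1+1+1+1+1+2+1 = 11, so the proportions are 0.09091, 0.18182, 0.09091, 0.09091, 0.09091, 0.09091, 0.09091, 0.18182, 0.09091 (working shown to 5 dp, full precision carried).
D = 0.09091² + 0.18182² + 0.09091² + 0.09091² + 0.09091² + 0.09091² + 0.09091² + 0.18182² + 0.09091² = 0.00826 + 0.03306 + 0.00826 + 0.00826 + 0.00826 + 0.00826 + 0.00826 + 0.03306 + 0.00826 = 0.12397.
So 1 − D = 0.87603, i.e. 0.876 to 3 decimal places.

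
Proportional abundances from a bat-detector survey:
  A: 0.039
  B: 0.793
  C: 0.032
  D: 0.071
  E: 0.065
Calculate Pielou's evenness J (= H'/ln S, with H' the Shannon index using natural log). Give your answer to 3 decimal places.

0.488

H' = −Σ pᵢ ln pᵢ = −((-0.12652) + (-0.18392) + (-0.11014) + (-0.18780) + (-0.17767)) = 0.78606 (working shown to 5 dp, full precision carried).
With S = 5 species, ln S = 1.60944, so J = 0.78606/1.60944 = 0.48841, i.e. 0.488 to 3 decimal places.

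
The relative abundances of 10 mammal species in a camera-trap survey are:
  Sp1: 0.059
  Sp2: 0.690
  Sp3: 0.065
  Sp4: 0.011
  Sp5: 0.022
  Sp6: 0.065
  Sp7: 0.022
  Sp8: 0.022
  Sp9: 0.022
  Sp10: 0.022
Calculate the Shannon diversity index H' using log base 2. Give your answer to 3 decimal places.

1.800

Each pᵢ log₂ pᵢ term (working shown to 5 dp, full precision carried): 0.059×(-4.08314)=-0.24091, 0.69×(-0.53533)=-0.36938, 0.065×(-3.94342)=-0.25632, 0.011×(-6.50635)=-0.07157, 0.022×(-5.50635)=-0.12114, 0.065×(-3.94342)=-0.25632, 0.022×(-5.50635)=-0.12114, 0.022×(-5.50635)=-0.12114, 0.022×(-5.50635)=-0.12114, 0.022×(-5.50635)=-0.12114.
Sum = -1.80020, so H' = 1.800.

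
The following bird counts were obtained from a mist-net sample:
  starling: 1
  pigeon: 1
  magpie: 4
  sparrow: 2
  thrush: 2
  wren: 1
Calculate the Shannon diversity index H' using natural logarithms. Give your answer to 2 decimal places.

Total N = 1+1+4+2+2+1 = 11, so the proportions are 0.0909, 0.0909, 0.3636, 0.1818, 0.1818, 0.0909 (working shown to 4 dp, full precision carried).
Each pᵢ ln pᵢ term: 0.0909×(-2.3979)=-0.2180, 0.0909×(-2.3979)=-0.2180, 0.3636×(-1.0116)=-0.3679, 0.1818×(-1.7047)=-0.3100, 0.1818×(-1.7047)=-0.3100, 0.0909×(-2.3979)=-0.2180.
Sum = -1.6417, so H' = 1.64.

1.64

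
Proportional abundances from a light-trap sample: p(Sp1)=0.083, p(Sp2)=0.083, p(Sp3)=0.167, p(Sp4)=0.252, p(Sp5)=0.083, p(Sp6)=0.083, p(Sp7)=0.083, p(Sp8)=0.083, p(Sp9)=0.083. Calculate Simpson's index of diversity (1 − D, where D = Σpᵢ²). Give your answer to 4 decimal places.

D = 0.083² + 0.083² + 0.167² + 0.252² + 0.083² + 0.083² + 0.083² + 0.083² + 0.083² = 0.006889 + 0.006889 + 0.027889 + 0.063504 + 0.006889 + 0.006889 + 0.006889 + 0.006889 + 0.006889 = 0.139616 (working shown to 6 dp, full precision carried).
So 1 − D = 0.860384, i.e. 0.8604 to 4 decimal places.

0.8604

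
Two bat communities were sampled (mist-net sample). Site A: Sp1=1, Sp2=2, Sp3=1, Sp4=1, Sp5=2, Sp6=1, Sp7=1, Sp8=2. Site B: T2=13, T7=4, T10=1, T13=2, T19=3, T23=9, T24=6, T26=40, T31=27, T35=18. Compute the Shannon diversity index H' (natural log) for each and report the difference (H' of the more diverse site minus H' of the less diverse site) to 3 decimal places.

Site A: N=11, proportions 0.09091, 0.18182, 0.09091, 0.09091, 0.18182, 0.09091, 0.09091, 0.18182, giving H' = 2.01981 (working shown to 5 dp, full precision carried).
Site B: N=123, proportions 0.10569, 0.03252, 0.00813, 0.01626, 0.02439, 0.07317, 0.04878, 0.3252, 0.21951, 0.14634, giving H' = 1.86367.
Difference = |2.01981 − 1.86367| = 0.15614, i.e. 0.156 to 3 decimal places.

0.156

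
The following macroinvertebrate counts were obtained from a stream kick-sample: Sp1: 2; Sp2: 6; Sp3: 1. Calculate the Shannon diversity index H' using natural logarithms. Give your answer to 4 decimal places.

0.8487

Total N = 2+6+1 = 9, so the proportions are 0.222222, 0.666667, 0.111111 (working shown to 6 dp, full precision carried).
Each pᵢ ln pᵢ term: 0.222222×(-1.504077)=-0.334239, 0.666667×(-0.405465)=-0.270310, 0.111111×(-2.197225)=-0.244136.
Sum = -0.848686, so H' = 0.8487.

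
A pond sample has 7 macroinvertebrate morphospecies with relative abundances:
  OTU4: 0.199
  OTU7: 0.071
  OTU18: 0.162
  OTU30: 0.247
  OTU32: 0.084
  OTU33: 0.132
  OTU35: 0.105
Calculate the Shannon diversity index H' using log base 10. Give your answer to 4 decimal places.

Each pᵢ log₁₀ pᵢ term (working shown to 6 dp, full precision carried): 0.199×(-0.701147)=-0.139528, 0.071×(-1.148742)=-0.081561, 0.162×(-0.790485)=-0.128059, 0.247×(-0.607303)=-0.150004, 0.084×(-1.075721)=-0.090361, 0.132×(-0.879426)=-0.116084, 0.105×(-0.978811)=-0.102775.
Sum = -0.808371, so H' = 0.8084.

0.8084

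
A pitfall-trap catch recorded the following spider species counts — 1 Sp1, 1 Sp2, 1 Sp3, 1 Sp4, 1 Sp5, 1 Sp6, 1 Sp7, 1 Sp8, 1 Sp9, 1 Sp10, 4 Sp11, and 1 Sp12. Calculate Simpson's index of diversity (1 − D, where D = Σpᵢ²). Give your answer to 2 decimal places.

Total N = 1+1+1+1+1+1+1+1+1+1+4+1 = 15, so the proportions are 0.0667, 0.0667, 0.0667, 0.0667, 0.0667, 0.0667, 0.0667, 0.0667, 0.0667, 0.0667, 0.2667, 0.0667 (working shown to 4 dp, full precision carried).
D = 0.0667² + 0.0667² + 0.0667² + 0.0667² + 0.0667² + 0.0667² + 0.0667² + 0.0667² + 0.0667² + 0.0667² + 0.2667² + 0.0667² = 0.0044 + 0.0044 + 0.0044 + 0.0044 + 0.0044 + 0.0044 + 0.0044 + 0.0044 + 0.0044 + 0.0044 + 0.0711 + 0.0044 = 0.1200.
So 1 − D = 0.8800, i.e. 0.88 to 2 decimal places.

0.88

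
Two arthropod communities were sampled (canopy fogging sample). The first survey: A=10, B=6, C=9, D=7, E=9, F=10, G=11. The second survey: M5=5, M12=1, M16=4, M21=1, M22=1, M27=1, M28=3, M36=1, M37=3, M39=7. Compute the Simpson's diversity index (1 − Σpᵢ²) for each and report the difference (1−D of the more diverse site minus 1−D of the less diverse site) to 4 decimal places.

0.0072

The first survey: N=62, proportions 0.16129, 0.096774, 0.145161, 0.112903, 0.145161, 0.16129, 0.177419, giving 1−D = 0.852237 (working shown to 6 dp, full precision carried).
The second survey: N=27, proportions 0.185185, 0.037037, 0.148148, 0.037037, 0.037037, 0.037037, 0.111111, 0.037037, 0.111111, 0.259259, giving 1−D = 0.844993.
Difference = |0.852237 − 0.844993| = 0.007244, i.e. 0.0072 to 4 decimal places.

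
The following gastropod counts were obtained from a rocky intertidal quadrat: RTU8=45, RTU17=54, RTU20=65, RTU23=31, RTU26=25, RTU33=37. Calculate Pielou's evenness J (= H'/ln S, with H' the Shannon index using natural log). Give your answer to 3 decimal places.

Total N = 45+54+65+31+25+37 = 257, so the proportions are 0.1751, 0.21012, 0.25292, 0.12062, 0.09728, 0.14397 (working shown to 5 dp, full precision carried).
H' = −Σ pᵢ ln pᵢ = −((-0.30509) + (-0.32780) + (-0.34768) + (-0.25513) + (-0.22667) + (-0.27903)) = 1.74141.
With S = 6 species, ln S = 1.79176, so J = 1.74141/1.79176 = 0.97190, i.e. 0.972 to 3 decimal places.

0.972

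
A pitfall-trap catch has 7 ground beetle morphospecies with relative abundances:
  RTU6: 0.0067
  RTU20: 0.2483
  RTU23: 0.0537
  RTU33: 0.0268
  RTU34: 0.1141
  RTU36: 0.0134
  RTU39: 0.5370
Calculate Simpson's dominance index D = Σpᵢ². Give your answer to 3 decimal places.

0.367

D = 0.0067² + 0.2483² + 0.0537² + 0.0268² + 0.1141² + 0.0134² + 0.537² = 0.00004 + 0.06165 + 0.00288 + 0.00072 + 0.01302 + 0.00018 + 0.28837 = 0.36687 (working shown to 5 dp, full precision carried).
To 3 decimal places, D = 0.367.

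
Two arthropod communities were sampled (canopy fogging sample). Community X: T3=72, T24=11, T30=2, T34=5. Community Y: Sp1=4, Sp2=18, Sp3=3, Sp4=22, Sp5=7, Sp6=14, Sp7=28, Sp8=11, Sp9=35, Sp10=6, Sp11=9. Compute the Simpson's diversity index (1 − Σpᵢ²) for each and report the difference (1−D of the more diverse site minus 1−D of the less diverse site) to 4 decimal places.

Community X: N=90, proportions 0.8, 0.122222, 0.022222, 0.055556, giving 1−D = 0.341481 (working shown to 6 dp, full precision carried).
Community Y: N=157, proportions 0.025478, 0.11465, 0.019108, 0.140127, 0.044586, 0.089172, 0.178344, 0.070064, 0.22293, 0.038217, 0.057325, giving 1−D = 0.865106.
Difference = |0.341481 − 0.865106| = 0.523625, i.e. 0.5236 to 4 decimal places.

0.5236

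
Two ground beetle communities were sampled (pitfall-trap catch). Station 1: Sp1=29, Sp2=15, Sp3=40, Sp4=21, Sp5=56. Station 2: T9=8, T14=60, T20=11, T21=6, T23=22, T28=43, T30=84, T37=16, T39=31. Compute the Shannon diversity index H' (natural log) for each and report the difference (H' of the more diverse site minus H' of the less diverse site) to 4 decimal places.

Station 1: N=161, proportions 0.1801242, 0.0931677, 0.2484472, 0.1304348, 0.3478261, giving H' = 1.5088443 (working shown to 7 dp, full precision carried).
Station 2: N=281, proportions 0.0284698, 0.2135231, 0.0391459, 0.0213523, 0.0782918, 0.1530249, 0.2989324, 0.0569395, 0.1103203, giving H' = 1.8940067.
Difference = |1.5088443 − 1.8940067| = 0.3851624, i.e. 0.3852 to 4 decimal places.

0.3852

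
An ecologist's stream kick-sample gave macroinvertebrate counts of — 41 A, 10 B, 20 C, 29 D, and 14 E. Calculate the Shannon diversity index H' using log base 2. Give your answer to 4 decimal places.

2.1530

Total N = 41+10+20+29+14 = 114, so the proportions are 0.359649, 0.087719, 0.175439, 0.254386, 0.122807 (working shown to 6 dp, full precision carried).
Each pᵢ log₂ pᵢ term: 0.359649×(-1.475338)=-0.530604, 0.087719×(-3.510962)=-0.307979, 0.175439×(-2.510962)=-0.440520, 0.254386×(-1.974909)=-0.502389, 0.122807×(-3.025535)=-0.371557.
Sum = -2.153049, so H' = 2.1530.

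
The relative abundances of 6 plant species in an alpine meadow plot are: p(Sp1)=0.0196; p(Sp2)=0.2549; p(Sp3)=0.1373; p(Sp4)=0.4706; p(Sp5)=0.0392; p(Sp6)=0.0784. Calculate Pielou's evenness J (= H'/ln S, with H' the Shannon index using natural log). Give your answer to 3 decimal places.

0.770

H' = −Σ pᵢ ln pᵢ = −((-0.07707) + (-0.34842) + (-0.27262) + (-0.35471) + (-0.12697) + (-0.19960)) = 1.37940 (working shown to 5 dp, full precision carried).
With S = 6 species, ln S = 1.79176, so J = 1.37940/1.79176 = 0.76986, i.e. 0.770 to 3 decimal places.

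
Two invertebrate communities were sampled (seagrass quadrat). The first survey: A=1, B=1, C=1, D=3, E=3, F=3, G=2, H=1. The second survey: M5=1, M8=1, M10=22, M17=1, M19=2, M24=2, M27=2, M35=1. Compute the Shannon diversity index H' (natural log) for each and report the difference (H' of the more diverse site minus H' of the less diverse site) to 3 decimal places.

The first survey: N=15, proportions 0.06667, 0.06667, 0.06667, 0.2, 0.2, 0.2, 0.13333, 0.06667, giving H' = 1.95646 (working shown to 5 dp, full precision carried).
The second survey: N=32, proportions 0.03125, 0.03125, 0.6875, 0.03125, 0.0625, 0.0625, 0.0625, 0.03125, giving H' = 1.21068.
Difference = |1.95646 − 1.21068| = 0.74578, i.e. 0.746 to 3 decimal places.

0.746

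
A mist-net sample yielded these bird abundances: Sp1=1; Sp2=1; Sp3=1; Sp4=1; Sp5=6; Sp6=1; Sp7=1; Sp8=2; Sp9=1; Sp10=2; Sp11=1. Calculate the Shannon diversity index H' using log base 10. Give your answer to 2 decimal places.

0.93

Total N = 1+1+1+1+6+1+1+2+1+2+1 = 18, so the proportions are 0.0556, 0.0556, 0.0556, 0.0556, 0.3333, 0.0556, 0.0556, 0.1111, 0.0556, 0.1111, 0.0556 (working shown to 4 dp, full precision carried).
Each pᵢ log₁₀ pᵢ term: 0.0556×(-1.2553)=-0.0697, 0.0556×(-1.2553)=-0.0697, 0.0556×(-1.2553)=-0.0697, 0.0556×(-1.2553)=-0.0697, 0.3333×(-0.4771)=-0.1590, 0.0556×(-1.2553)=-0.0697, 0.0556×(-1.2553)=-0.0697, 0.1111×(-0.9542)=-0.1060, 0.0556×(-1.2553)=-0.0697, 0.1111×(-0.9542)=-0.1060, 0.0556×(-1.2553)=-0.0697.
Sum = -0.9290, so H' = 0.93.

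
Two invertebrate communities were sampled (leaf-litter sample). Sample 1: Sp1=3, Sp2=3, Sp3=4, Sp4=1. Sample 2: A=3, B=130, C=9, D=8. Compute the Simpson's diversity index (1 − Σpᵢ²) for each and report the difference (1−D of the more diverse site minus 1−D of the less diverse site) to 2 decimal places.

0.47

Sample 1: N=11, proportions 0.2727, 0.2727, 0.3636, 0.0909, giving 1−D = 0.7107 (working shown to 4 dp, full precision carried).
Sample 2: N=150, proportions 0.02, 0.8667, 0.06, 0.0533, giving 1−D = 0.2420.
Difference = |0.7107 − 0.2420| = 0.4687, i.e. 0.47 to 2 decimal places.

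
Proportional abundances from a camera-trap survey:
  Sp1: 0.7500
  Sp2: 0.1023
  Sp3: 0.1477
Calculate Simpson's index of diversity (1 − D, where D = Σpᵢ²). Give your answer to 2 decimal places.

D = 0.75² + 0.1023² + 0.1477² = 0.5625 + 0.0105 + 0.0218 = 0.5948 (working shown to 4 dp, full precision carried).
So 1 − D = 0.4052, i.e. 0.41 to 2 decimal places.

0.41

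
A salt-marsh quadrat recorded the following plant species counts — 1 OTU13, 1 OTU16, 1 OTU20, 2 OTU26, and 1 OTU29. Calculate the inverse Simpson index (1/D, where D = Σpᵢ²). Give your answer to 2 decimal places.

4.50

Total N = 1+1+1+2+1 = 6, so the proportions are 0.166667, 0.166667, 0.166667, 0.333333, 0.166667 (working shown to 6 dp, full precision carried).
D = 0.166667² + 0.166667² + 0.166667² + 0.333333² + 0.166667² = 0.027778 + 0.027778 + 0.027778 + 0.111111 + 0.027778 = 0.222222.
So 1/D = 4.5000, i.e. 4.50 to 2 decimal places.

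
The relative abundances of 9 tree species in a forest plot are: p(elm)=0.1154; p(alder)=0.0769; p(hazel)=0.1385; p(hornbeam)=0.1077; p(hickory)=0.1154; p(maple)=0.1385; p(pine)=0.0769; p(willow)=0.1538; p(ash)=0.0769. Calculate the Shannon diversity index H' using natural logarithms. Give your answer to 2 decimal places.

Each pᵢ ln pᵢ term (working shown to 4 dp, full precision carried): 0.1154×(-2.1594)=-0.2492, 0.0769×(-2.5652)=-0.1973, 0.1385×(-1.9769)=-0.2738, 0.1077×(-2.2284)=-0.2400, 0.1154×(-2.1594)=-0.2492, 0.1385×(-1.9769)=-0.2738, 0.0769×(-2.5652)=-0.1973, 0.1538×(-1.8721)=-0.2879, 0.0769×(-2.5652)=-0.1973.
Sum = -2.1657, so H' = 2.17.

2.17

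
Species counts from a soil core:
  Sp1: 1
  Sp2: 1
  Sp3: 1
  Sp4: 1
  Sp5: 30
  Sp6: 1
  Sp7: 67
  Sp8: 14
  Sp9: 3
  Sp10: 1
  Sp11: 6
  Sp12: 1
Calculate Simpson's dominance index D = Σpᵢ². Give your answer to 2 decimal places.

0.35

Total N = 1+1+1+1+30+1+67+14+3+1+6+1 = 127, so the proportions are 0.0079, 0.0079, 0.0079, 0.0079, 0.2362, 0.0079, 0.5276, 0.1102, 0.0236, 0.0079, 0.0472, 0.0079 (working shown to 4 dp, full precision carried).
D = 0.0079² + 0.0079² + 0.0079² + 0.0079² + 0.2362² + 0.0079² + 0.5276² + 0.1102² + 0.0236² + 0.0079² + 0.0472² + 0.0079² = 0.0001 + 0.0001 + 0.0001 + 0.0001 + 0.0558 + 0.0001 + 0.2783 + 0.0122 + 0.0006 + 0.0001 + 0.0022 + 0.0001 = 0.3495.
To 2 decimal places, D = 0.35.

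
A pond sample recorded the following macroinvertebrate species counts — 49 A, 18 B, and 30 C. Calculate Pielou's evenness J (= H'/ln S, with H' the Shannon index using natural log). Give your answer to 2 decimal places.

0.93

Total N = 49+18+30 = 97, so the proportions are 0.5052, 0.1856, 0.3093 (working shown to 4 dp, full precision carried).
H' = −Σ pᵢ ln pᵢ = −((-0.3450) + (-0.3126) + (-0.3629)) = 1.0205.
With S = 3 species, ln S = 1.0986, so J = 1.0205/1.0986 = 0.9289, i.e. 0.93 to 2 decimal places.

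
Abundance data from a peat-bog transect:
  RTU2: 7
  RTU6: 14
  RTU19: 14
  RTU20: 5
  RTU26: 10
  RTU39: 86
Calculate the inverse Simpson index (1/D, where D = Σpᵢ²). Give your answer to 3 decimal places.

Total N = 7+14+14+5+10+86 = 136, so the proportions are 0.051471, 0.102941, 0.102941, 0.036765, 0.073529, 0.632353 (working shown to 6 dp, full precision carried).
D = 0.051471² + 0.102941² + 0.102941² + 0.036765² + 0.073529² + 0.632353² = 0.002649 + 0.010597 + 0.010597 + 0.001352 + 0.005407 + 0.399870 = 0.430471.
So 1/D = 2.32303, i.e. 2.323 to 3 decimal places.

2.323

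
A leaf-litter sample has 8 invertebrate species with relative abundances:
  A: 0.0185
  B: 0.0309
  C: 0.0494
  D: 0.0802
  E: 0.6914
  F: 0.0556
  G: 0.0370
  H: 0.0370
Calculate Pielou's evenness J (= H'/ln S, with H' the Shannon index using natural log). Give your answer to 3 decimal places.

0.573

H' = −Σ pᵢ ln pᵢ = −((-0.07381) + (-0.10744) + (-0.14859) + (-0.20236) + (-0.25515) + (-0.16066) + (-0.12198) + (-0.12198)) = 1.19198 (working shown to 5 dp, full precision carried).
With S = 8 species, ln S = 2.07944, so J = 1.19198/2.07944 = 0.57322, i.e. 0.573 to 3 decimal places.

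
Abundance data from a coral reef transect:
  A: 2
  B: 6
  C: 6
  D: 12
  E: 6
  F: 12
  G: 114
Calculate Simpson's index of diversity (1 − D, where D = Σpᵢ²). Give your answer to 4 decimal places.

0.4634

Total N = 2+6+6+12+6+12+114 = 158, so the proportions are 0.012658, 0.037975, 0.037975, 0.075949, 0.037975, 0.075949, 0.721519 (working shown to 6 dp, full precision carried).
D = 0.012658² + 0.037975² + 0.037975² + 0.075949² + 0.037975² + 0.075949² + 0.721519² = 0.000160 + 0.001442 + 0.001442 + 0.005768 + 0.001442 + 0.005768 + 0.520590 = 0.536613.
So 1 − D = 0.463387, i.e. 0.4634 to 4 decimal places.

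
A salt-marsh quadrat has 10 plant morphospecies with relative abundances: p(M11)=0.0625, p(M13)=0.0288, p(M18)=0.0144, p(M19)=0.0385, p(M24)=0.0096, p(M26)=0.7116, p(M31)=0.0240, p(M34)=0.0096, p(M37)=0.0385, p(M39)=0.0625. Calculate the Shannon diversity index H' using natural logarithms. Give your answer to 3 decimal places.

1.181

Each pᵢ ln pᵢ term (working shown to 5 dp, full precision carried): 0.0625×(-2.77259)=-0.17329, 0.0288×(-3.54738)=-0.10216, 0.0144×(-4.24053)=-0.06106, 0.0385×(-3.25710)=-0.12540, 0.0096×(-4.64599)=-0.04460, 0.7116×(-0.34024)=-0.24211, 0.024×(-3.72970)=-0.08951, 0.0096×(-4.64599)=-0.04460, 0.0385×(-3.25710)=-0.12540, 0.0625×(-2.77259)=-0.17329.
Sum = -1.18143, so H' = 1.181.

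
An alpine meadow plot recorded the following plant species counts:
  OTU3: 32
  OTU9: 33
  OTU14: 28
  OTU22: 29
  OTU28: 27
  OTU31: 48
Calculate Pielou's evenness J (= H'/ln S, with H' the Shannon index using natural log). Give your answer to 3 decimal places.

Total N = 32+33+28+29+27+48 = 197, so the proportions are 0.16244, 0.16751, 0.14213, 0.14721, 0.13706, 0.24365 (working shown to 5 dp, full precision carried).
H' = −Σ pᵢ ln pᵢ = −((-0.29522) + (-0.29929) + (-0.27730) + (-0.28204) + (-0.27238) + (-0.34404)) = 1.77028.
With S = 6 species, ln S = 1.79176, so J = 1.77028/1.79176 = 0.98801, i.e. 0.988 to 3 decimal places.

0.988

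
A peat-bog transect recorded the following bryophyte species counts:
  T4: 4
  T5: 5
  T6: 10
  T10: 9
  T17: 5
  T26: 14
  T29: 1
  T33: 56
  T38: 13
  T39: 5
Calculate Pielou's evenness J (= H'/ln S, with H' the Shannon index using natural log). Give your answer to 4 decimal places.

Total N = 4+5+10+9+5+14+1+56+13+5 = 122, so the proportions are 0.032787, 0.040984, 0.081967, 0.07377, 0.040984, 0.114754, 0.008197, 0.459016, 0.106557, 0.040984 (working shown to 6 dp, full precision carried).
H' = −Σ pᵢ ln pᵢ = −((-0.112057) + (-0.130926) + (-0.205036) + (-0.192305) + (-0.130926) + (-0.248438) + (-0.039377) + (-0.357422) + (-0.238590) + (-0.130926)) = 1.786001.
With S = 10 species, ln S = 2.302585, so J = 1.786001/2.302585 = 0.775650, i.e. 0.7757 to 4 decimal places.

0.7757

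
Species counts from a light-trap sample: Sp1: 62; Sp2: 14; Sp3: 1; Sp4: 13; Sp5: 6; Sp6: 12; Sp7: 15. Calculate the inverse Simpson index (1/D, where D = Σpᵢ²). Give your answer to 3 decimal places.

Total N = 62+14+1+13+6+12+15 = 123, so the proportions are 0.504065, 0.1138211, 0.0081301, 0.1056911, 0.0487805, 0.097561, 0.1219512 (working shown to 7 dp, full precision carried).
D = 0.504065² + 0.1138211² + 0.0081301² + 0.1056911² + 0.0487805² + 0.097561² + 0.1219512² = 0.2540816 + 0.0129553 + 0.0000661 + 0.0111706 + 0.0023795 + 0.0095181 + 0.0148721 = 0.3050433.
So 1/D = 3.27822, i.e. 3.278 to 3 decimal places.

3.278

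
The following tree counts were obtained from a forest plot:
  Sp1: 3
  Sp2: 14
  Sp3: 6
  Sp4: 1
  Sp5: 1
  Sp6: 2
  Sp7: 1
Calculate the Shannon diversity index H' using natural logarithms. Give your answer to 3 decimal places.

Total N = 3+14+6+1+1+2+1 = 28, so the proportions are 0.10714, 0.5, 0.21429, 0.03571, 0.03571, 0.07143, 0.03571 (working shown to 5 dp, full precision carried).
Each pᵢ ln pᵢ term: 0.10714×(-2.23359)=-0.23931, 0.5×(-0.69315)=-0.34657, 0.21429×(-1.54045)=-0.33010, 0.03571×(-3.33220)=-0.11901, 0.03571×(-3.33220)=-0.11901, 0.07143×(-2.63906)=-0.18850, 0.03571×(-3.33220)=-0.11901.
Sum = -1.46151, so H' = 1.462.

1.462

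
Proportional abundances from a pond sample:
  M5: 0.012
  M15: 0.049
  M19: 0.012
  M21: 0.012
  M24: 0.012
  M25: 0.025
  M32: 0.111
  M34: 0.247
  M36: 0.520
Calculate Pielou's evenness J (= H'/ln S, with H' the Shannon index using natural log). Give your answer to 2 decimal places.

0.63

H' = −Σ pᵢ ln pᵢ = −((-0.0531) + (-0.1478) + (-0.0531) + (-0.0531) + (-0.0531) + (-0.0922) + (-0.2440) + (-0.3454) + (-0.3400)) = 1.3817 (working shown to 4 dp, full precision carried).
With S = 9 species, ln S = 2.1972, so J = 1.3817/2.1972 = 0.6289, i.e. 0.63 to 2 decimal places.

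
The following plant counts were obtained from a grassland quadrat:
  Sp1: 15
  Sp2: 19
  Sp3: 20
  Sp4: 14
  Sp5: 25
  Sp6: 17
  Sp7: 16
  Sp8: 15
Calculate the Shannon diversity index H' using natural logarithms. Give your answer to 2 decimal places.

2.06

Total N = 15+19+20+14+25+17+16+15 = 141, so the proportions are 0.1064, 0.1348, 0.1418, 0.0993, 0.1773, 0.1206, 0.1135, 0.1064 (working shown to 4 dp, full precision carried).
Each pᵢ ln pᵢ term: 0.1064×(-2.2407)=-0.2384, 0.1348×(-2.0043)=-0.2701, 0.1418×(-1.9530)=-0.2770, 0.0993×(-2.3097)=-0.2293, 0.1773×(-1.7299)=-0.3067, 0.1206×(-2.1155)=-0.2551, 0.1135×(-2.1762)=-0.2469, 0.1064×(-2.2407)=-0.2384.
Sum = -2.0619, so H' = 2.06.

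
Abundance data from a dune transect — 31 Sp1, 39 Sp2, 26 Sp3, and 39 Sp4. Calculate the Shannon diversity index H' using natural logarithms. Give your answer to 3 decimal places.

1.373

Total N = 31+39+26+39 = 135, so the proportions are 0.22963, 0.28889, 0.19259, 0.28889 (working shown to 5 dp, full precision carried).
Each pᵢ ln pᵢ term: 0.22963×(-1.47129)=-0.33785, 0.28889×(-1.24171)=-0.35872, 0.19259×(-1.64718)=-0.31723, 0.28889×(-1.24171)=-0.35872.
Sum = -1.37252, so H' = 1.373.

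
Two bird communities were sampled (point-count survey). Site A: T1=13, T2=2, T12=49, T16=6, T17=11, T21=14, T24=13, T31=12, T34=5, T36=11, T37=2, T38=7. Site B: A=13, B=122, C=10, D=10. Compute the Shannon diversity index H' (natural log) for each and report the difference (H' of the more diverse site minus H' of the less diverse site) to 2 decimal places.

1.38

Site A: N=145, proportions 0.0897, 0.0138, 0.3379, 0.0414, 0.0759, 0.0966, 0.0897, 0.0828, 0.0345, 0.0759, 0.0138, 0.0483, giving H' = 2.1347 (working shown to 4 dp, full precision carried).
Site B: N=155, proportions 0.0839, 0.7871, 0.0645, 0.0645, giving H' = 0.7500.
Difference = |2.1347 − 0.7500| = 1.3847, i.e. 1.38 to 2 decimal places.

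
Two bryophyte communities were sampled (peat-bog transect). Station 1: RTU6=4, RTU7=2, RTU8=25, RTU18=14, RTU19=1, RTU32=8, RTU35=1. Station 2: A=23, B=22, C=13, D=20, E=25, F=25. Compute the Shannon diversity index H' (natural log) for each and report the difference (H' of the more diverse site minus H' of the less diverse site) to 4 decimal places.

0.3274

Station 1: N=55, proportions 0.072727, 0.036364, 0.454545, 0.254545, 0.018182, 0.145455, 0.018182, giving H' = 1.443957 (working shown to 6 dp, full precision carried).
Station 2: N=128, proportions 0.179688, 0.171875, 0.101562, 0.15625, 0.195312, 0.195312, giving H' = 1.771389.
Difference = |1.443957 − 1.771389| = 0.327432, i.e. 0.3274 to 4 decimal places.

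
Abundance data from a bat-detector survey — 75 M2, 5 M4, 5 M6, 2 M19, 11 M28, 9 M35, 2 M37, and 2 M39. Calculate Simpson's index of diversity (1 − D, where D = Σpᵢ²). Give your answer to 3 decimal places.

Total N = 75+5+5+2+11+9+2+2 = 111, so the proportions are 0.67568, 0.04505, 0.04505, 0.01802, 0.0991, 0.08108, 0.01802, 0.01802 (working shown to 5 dp, full precision carried).
D = 0.67568² + 0.04505² + 0.04505² + 0.01802² + 0.0991² + 0.08108² + 0.01802² + 0.01802² = 0.45654 + 0.00203 + 0.00203 + 0.00032 + 0.00982 + 0.00657 + 0.00032 + 0.00032 = 0.47796.
So 1 − D = 0.52204, i.e. 0.522 to 3 decimal places.

0.522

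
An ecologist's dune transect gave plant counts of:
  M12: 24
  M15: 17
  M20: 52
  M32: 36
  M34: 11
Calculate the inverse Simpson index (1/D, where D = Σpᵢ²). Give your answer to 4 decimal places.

3.9310

Total N = 24+17+52+36+11 = 140, so the proportions are 0.17142857, 0.12142857, 0.37142857, 0.25714286, 0.07857143 (working shown to 8 dp, full precision carried).
D = 0.17142857² + 0.12142857² + 0.37142857² + 0.25714286² + 0.07857143² = 0.02938776 + 0.01474490 + 0.13795918 + 0.06612245 + 0.00617347 = 0.25438776.
So 1/D = 3.931007, i.e. 3.9310 to 4 decimal places.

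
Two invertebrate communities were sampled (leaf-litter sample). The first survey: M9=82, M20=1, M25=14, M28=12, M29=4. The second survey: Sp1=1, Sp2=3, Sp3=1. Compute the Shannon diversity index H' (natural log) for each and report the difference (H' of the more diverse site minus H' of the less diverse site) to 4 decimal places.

The first survey: N=113, proportions 0.7256637, 0.0088496, 0.1238938, 0.1061947, 0.0353982, giving H' = 0.8896724 (working shown to 7 dp, full precision carried).
The second survey: N=5, proportions 0.2, 0.6, 0.2, giving H' = 0.9502705.
Difference = |0.8896724 − 0.9502705| = 0.0605981, i.e. 0.0606 to 4 decimal places.

0.0606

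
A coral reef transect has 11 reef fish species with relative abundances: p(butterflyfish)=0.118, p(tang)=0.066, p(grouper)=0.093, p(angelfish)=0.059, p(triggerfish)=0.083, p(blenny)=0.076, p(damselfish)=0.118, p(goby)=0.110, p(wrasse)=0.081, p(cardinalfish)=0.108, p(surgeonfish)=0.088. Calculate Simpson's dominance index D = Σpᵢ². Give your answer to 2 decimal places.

0.10

D = 0.118² + 0.066² + 0.093² + 0.059² + 0.083² + 0.076² + 0.118² + 0.11² + 0.081² + 0.108² + 0.088² = 0.0139 + 0.0044 + 0.0086 + 0.0035 + 0.0069 + 0.0058 + 0.0139 + 0.0121 + 0.0066 + 0.0117 + 0.0077 = 0.0951 (working shown to 4 dp, full precision carried).
To 2 decimal places, D = 0.10.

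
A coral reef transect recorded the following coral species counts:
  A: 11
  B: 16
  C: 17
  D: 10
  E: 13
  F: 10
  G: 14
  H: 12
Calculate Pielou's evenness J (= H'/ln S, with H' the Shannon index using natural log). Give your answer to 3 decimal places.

Total N = 11+16+17+10+13+10+14+12 = 103, so the proportions are 0.1068, 0.15534, 0.16505, 0.09709, 0.12621, 0.09709, 0.13592, 0.1165 (working shown to 5 dp, full precision carried).
H' = −Σ pᵢ ln pᵢ = −((-0.23889) + (-0.28926) + (-0.29734) + (-0.22642) + (-0.26123) + (-0.22642) + (-0.27126) + (-0.25046)) = 2.06129.
With S = 8 species, ln S = 2.07944, so J = 2.06129/2.07944 = 0.99127, i.e. 0.991 to 3 decimal places.

0.991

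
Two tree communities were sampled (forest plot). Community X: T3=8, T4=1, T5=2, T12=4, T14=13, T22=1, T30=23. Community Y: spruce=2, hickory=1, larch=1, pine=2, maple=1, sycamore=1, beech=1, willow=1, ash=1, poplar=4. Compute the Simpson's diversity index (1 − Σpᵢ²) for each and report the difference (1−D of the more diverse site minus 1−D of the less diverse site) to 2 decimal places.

0.15

Community X: N=52, proportions 0.15385, 0.01923, 0.03846, 0.07692, 0.25, 0.01923, 0.44231, giving 1−D = 0.71006 (working shown to 5 dp, full precision carried).
Community Y: N=15, proportions 0.13333, 0.06667, 0.06667, 0.13333, 0.06667, 0.06667, 0.06667, 0.06667, 0.06667, 0.26667, giving 1−D = 0.86222.
Difference = |0.71006 − 0.86222| = 0.15216, i.e. 0.15 to 2 decimal places.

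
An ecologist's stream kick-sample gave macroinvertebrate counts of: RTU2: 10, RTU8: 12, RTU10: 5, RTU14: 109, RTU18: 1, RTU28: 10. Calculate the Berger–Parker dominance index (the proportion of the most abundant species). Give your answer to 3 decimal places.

0.741

Total N = 10+12+5+109+1+10 = 147, so the proportions are 0.068027, 0.081633, 0.034014, 0.741497, 0.006803, 0.068027 (working shown to 6 dp, full precision carried).
The largest proportion is 0.741497, i.e. d = 0.741 to 3 decimal places.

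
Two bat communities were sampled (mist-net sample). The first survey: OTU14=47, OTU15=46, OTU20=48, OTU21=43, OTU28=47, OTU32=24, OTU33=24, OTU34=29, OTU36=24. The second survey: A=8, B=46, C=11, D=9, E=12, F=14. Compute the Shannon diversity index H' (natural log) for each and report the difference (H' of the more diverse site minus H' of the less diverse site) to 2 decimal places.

0.61

The first survey: N=332, proportions 0.1416, 0.1386, 0.1446, 0.1295, 0.1416, 0.0723, 0.0723, 0.0873, 0.0723, giving H' = 2.1544 (working shown to 4 dp, full precision carried).
The second survey: N=100, proportions 0.08, 0.46, 0.11, 0.09, 0.12, 0.14, giving H' = 1.5485.
Difference = |2.1544 − 1.5485| = 0.6059, i.e. 0.61 to 2 decimal places.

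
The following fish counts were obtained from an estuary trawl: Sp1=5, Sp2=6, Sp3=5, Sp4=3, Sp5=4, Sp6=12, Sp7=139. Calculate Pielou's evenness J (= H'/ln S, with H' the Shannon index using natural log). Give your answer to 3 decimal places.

0.432

Total N = 5+6+5+3+4+12+139 = 174, so the proportions are 0.02874, 0.03448, 0.02874, 0.01724, 0.02299, 0.06897, 0.79885 (working shown to 5 dp, full precision carried).
H' = −Σ pᵢ ln pᵢ = −((-0.10200) + (-0.11611) + (-0.10200) + (-0.07001) + (-0.08673) + (-0.18442) + (-0.17941)) = 0.84068.
With S = 7 species, ln S = 1.94591, so J = 0.84068/1.94591 = 0.43203, i.e. 0.432 to 3 decimal places.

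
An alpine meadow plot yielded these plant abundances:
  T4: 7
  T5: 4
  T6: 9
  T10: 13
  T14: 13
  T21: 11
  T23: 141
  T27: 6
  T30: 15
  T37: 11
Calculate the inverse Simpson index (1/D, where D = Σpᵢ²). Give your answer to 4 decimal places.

Total N = 7+4+9+13+13+11+141+6+15+11 = 230, so the proportions are 0.0304348, 0.0173913, 0.0391304, 0.0565217, 0.0565217, 0.0478261, 0.6130435, 0.026087, 0.0652174, 0.0478261 (working shown to 7 dp, full precision carried).
D = 0.0304348² + 0.0173913² + 0.0391304² + 0.0565217² + 0.0565217² + 0.0478261² + 0.6130435² + 0.026087² + 0.0652174² + 0.0478261² = 0.0009263 + 0.0003025 + 0.0015312 + 0.0031947 + 0.0031947 + 0.0022873 + 0.3758223 + 0.0006805 + 0.0042533 + 0.0022873 = 0.3944802.
So 1/D = 2.534982, i.e. 2.5350 to 4 decimal places.

2.5350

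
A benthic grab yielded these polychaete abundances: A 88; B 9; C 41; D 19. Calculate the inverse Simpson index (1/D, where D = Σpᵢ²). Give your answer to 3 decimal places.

2.498

Total N = 88+9+41+19 = 157, so the proportions are 0.56051, 0.057325, 0.261146, 0.121019 (working shown to 6 dp, full precision carried).
D = 0.56051² + 0.057325² + 0.261146² + 0.121019² = 0.314171 + 0.003286 + 0.068197 + 0.014646 = 0.400300.
So 1/D = 2.49813, i.e. 2.498 to 3 decimal places.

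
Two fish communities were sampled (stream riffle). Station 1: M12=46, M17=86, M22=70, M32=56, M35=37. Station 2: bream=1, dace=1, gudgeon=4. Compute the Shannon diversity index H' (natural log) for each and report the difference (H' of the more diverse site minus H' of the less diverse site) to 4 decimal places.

Station 1: N=295, proportions 0.1559322, 0.2915254, 0.2372881, 0.1898305, 0.1254237, giving H' = 1.5662645 (working shown to 7 dp, full precision carried).
Station 2: N=6, proportions 0.1666667, 0.1666667, 0.6666667, giving H' = 0.8675632.
Difference = |1.5662645 − 0.8675632| = 0.6987013, i.e. 0.6987 to 4 decimal places.

0.6987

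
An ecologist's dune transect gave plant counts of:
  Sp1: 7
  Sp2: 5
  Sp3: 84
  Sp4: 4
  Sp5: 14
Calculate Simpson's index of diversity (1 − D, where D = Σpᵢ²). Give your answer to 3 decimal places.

0.435

Total N = 7+5+84+4+14 = 114, so the proportions are 0.0614, 0.04386, 0.73684, 0.03509, 0.12281 (working shown to 5 dp, full precision carried).
D = 0.0614² + 0.04386² + 0.73684² + 0.03509² + 0.12281² = 0.00377 + 0.00192 + 0.54294 + 0.00123 + 0.01508 = 0.56494.
So 1 − D = 0.43506, i.e. 0.435 to 3 decimal places.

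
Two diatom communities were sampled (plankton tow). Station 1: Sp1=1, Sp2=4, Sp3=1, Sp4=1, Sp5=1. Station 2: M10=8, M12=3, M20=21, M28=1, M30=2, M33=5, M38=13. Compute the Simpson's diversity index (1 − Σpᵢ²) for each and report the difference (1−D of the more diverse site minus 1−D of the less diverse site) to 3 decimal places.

0.059

Station 1: N=8, proportions 0.125, 0.5, 0.125, 0.125, 0.125, giving 1−D = 0.68750 (working shown to 5 dp, full precision carried).
Station 2: N=53, proportions 0.15094, 0.0566, 0.39623, 0.01887, 0.03774, 0.09434, 0.24528, giving 1−D = 0.74617.
Difference = |0.68750 − 0.74617| = 0.05867, i.e. 0.059 to 3 decimal places.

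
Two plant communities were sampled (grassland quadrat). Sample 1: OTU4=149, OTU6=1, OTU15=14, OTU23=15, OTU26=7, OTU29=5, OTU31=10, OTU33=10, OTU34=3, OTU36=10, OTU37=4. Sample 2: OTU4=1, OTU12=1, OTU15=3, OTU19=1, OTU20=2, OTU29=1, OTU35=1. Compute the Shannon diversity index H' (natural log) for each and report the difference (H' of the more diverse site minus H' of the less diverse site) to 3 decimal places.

Sample 1: N=228, proportions 0.65351, 0.00439, 0.0614, 0.06579, 0.0307, 0.02193, 0.04386, 0.04386, 0.01316, 0.04386, 0.01754, giving H' = 1.38223 (working shown to 5 dp, full precision carried).
Sample 2: N=10, proportions 0.1, 0.1, 0.3, 0.1, 0.2, 0.1, 0.1, giving H' = 1.83437.
Difference = |1.38223 − 1.83437| = 0.45214, i.e. 0.452 to 3 decimal places.

0.452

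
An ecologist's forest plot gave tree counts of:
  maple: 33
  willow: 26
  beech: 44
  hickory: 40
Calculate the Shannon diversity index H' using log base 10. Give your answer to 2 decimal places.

Total N = 33+26+44+40 = 143, so the proportions are 0.2308, 0.1818, 0.3077, 0.2797 (working shown to 4 dp, full precision carried).
Each pᵢ log₁₀ pᵢ term: 0.2308×(-0.6368)=-0.1470, 0.1818×(-0.7404)=-0.1346, 0.3077×(-0.5119)=-0.1575, 0.2797×(-0.5533)=-0.1548.
Sum = -0.5938, so H' = 0.59.

0.59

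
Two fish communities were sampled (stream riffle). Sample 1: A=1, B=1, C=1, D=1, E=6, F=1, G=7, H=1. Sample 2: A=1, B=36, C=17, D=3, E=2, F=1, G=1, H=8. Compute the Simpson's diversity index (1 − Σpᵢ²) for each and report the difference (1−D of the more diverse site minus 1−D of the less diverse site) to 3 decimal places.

0.098

Sample 1: N=19, proportions 0.05263, 0.05263, 0.05263, 0.05263, 0.31579, 0.05263, 0.36842, 0.05263, giving 1−D = 0.74792 (working shown to 5 dp, full precision carried).
Sample 2: N=69, proportions 0.01449, 0.52174, 0.24638, 0.04348, 0.02899, 0.01449, 0.01449, 0.11594, giving 1−D = 0.65028.
Difference = |0.74792 − 0.65028| = 0.09764, i.e. 0.098 to 3 decimal places.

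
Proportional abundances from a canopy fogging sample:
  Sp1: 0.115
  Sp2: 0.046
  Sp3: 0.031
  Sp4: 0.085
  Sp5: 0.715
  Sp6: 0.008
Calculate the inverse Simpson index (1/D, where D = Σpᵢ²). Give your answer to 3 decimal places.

D = 0.115² + 0.046² + 0.031² + 0.085² + 0.715² + 0.008² = 0.013225 + 0.002116 + 0.000961 + 0.007225 + 0.511225 + 0.000064 = 0.534816 (working shown to 6 dp, full precision carried).
So 1/D = 1.86980, i.e. 1.870 to 3 decimal places.

1.870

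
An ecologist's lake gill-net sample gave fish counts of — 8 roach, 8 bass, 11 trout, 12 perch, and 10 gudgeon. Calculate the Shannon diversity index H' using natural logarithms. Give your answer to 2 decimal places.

1.60

Total N = 8+8+11+12+10 = 49, so the proportions are 0.1633, 0.1633, 0.2245, 0.2449, 0.2041 (working shown to 4 dp, full precision carried).
Each pᵢ ln pᵢ term: 0.1633×(-1.8124)=-0.2959, 0.1633×(-1.8124)=-0.2959, 0.2245×(-1.4939)=-0.3354, 0.2449×(-1.4069)=-0.3446, 0.2041×(-1.5892)=-0.3243.
Sum = -1.5961, so H' = 1.60.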